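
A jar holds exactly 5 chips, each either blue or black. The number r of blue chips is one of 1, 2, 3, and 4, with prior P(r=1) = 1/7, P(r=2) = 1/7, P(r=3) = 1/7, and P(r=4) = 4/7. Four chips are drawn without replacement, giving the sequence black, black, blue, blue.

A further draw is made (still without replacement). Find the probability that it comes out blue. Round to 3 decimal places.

0.500

Under each hypothesis, the probability of the observed sequence is: P(data | r = 1) = (4/5)(3/4)(1/3)(0/2) = 0; P(data | r = 2) = (3/5)(2/4)(2/3)(1/2) = 1/10; P(data | r = 3) = (2/5)(1/4)(3/3)(2/2) = 1/10; P(data | r = 4) = (1/5)(0/4) = 0.
The prior-weighted likelihoods are 1/7 · 0 = 0, 1/7 · 1/10 = 1/70, 1/7 · 1/10 = 1/70, 4/7 · 0 = 0; with total 1/35.
Dividing through by the total gives posterior P(r = 1 | data) = 0, P(r = 2 | data) = 1/2, P(r = 3 | data) = 1/2, P(r = 4 | data) = 0.
So P(blue next | data) = Σ P(blue next | H) P(H | data) = (0)(1/2) + (1)(1/2) = 1/2.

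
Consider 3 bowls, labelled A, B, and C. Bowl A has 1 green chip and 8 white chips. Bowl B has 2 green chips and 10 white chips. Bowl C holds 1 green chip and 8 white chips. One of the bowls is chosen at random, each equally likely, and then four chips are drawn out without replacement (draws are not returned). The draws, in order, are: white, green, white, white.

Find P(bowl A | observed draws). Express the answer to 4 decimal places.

Compute the likelihood of the observed sequence for each case: P(data | bowl A) = (8/9)(1/8)(7/7)(6/6) = 1/9; P(data | bowl B) = (10/12)(2/11)(9/10)(8/9) = 4/33; P(data | bowl C) = (8/9)(1/8)(7/7)(6/6) = 1/9.
Multiplying each by its prior: 1/3 · 1/9 = 1/27, 1/3 · 4/33 = 4/99, 1/3 · 1/9 = 1/27; these sum to 34/297.
So P(bowl A | data) = (1/27) / (34/297) = 11/34.

0.3235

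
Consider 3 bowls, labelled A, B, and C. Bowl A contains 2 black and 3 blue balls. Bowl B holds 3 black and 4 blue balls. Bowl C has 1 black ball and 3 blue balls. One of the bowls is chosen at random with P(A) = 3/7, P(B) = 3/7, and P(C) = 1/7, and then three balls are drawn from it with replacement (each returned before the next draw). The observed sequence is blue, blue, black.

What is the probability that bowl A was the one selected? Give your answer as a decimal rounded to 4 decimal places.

0.4353

For each hypothesis, P(data | H) works out to: P(data | bowl A) = (3/5)(3/5)(2/5) = 0.144; P(data | bowl B) = (4/7)(4/7)(3/7) = 0.13994; P(data | bowl C) = (3/4)(3/4)(1/4) = 0.14062.
Multiplying each by its prior: 3/7 · 0.144 = 0.061714, 3/7 · 0.13994 = 0.059975, 1/7 · 0.14062 = 0.020089; with total 0.14178.
So P(bowl A | data) = (0.061714) / (0.14178) = 0.43529.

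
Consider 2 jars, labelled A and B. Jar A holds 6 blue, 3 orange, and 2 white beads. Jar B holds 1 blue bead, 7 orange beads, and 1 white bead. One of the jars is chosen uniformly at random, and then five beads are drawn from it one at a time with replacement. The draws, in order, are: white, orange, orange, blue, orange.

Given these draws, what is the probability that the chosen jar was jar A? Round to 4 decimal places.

0.2572

Compute the likelihood of the observed sequence for each case: P(data | jar A) = (2/11)(3/11)(3/11)(6/11)(3/11) = 0.0020118; P(data | jar B) = (1/9)(7/9)(7/9)(1/9)(7/9) = 0.0058087.
Multiplying each by its prior: 1/2 · 0.0020118 = 0.0010059, 1/2 · 0.0058087 = 0.0029044; summing to 0.0039103.
Hence P(jar A | data) = (0.0010059) / (0.0039103) = 0.25724.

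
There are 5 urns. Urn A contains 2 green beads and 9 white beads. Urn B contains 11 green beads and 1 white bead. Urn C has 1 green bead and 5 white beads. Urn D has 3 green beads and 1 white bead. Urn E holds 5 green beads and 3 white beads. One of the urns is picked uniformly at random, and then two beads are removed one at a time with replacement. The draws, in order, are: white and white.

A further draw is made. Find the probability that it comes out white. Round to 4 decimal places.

For each hypothesis, P(data | H) works out to: P(data | urn A) = (9/11)(9/11) = 0.66942; P(data | urn B) = (1/12)(1/12) = 0.0069444; P(data | urn C) = (5/6)(5/6) = 0.69444; P(data | urn D) = (1/4)(1/4) = 0.0625; P(data | urn E) = (3/8)(3/8) = 0.14062.
The prior-weighted likelihoods are 1/5 · 0.66942 = 0.13388, 1/5 · 0.0069444 = 0.0013889, 1/5 · 0.69444 = 0.13889, 1/5 · 0.0625 = 0.0125, 1/5 · 0.14062 = 0.028125; summing to 0.31479.
The posterior is then P(urn A | data) = 0.42532, P(urn B | data) = 0.0044122, P(urn C | data) = 0.44122, P(urn D | data) = 0.039709, P(urn E | data) = 0.089346.
So P(white next | data) = Σ P(white next | H) P(H | data) = (9/11)(0.42532) + (1/12)(0.0044122) + (5/6)(0.44122) + (1/4)(0.039709) + (3/8)(0.089346) = 0.75947.

0.7595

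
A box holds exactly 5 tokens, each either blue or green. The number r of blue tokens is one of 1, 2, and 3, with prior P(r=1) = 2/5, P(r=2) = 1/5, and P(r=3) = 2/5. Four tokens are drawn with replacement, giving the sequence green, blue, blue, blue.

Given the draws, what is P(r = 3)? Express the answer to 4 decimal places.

For each hypothesis, P(data | H) works out to: P(data | r = 1) = (4/5)(1/5)(1/5)(1/5) = 0.0064; P(data | r = 2) = (3/5)(2/5)(2/5)(2/5) = 0.0384; P(data | r = 3) = (2/5)(3/5)(3/5)(3/5) = 0.0864.
Multiplying each by its prior: 2/5 · 0.0064 = 0.00256, 1/5 · 0.0384 = 0.00768, 2/5 · 0.0864 = 0.03456; with total 0.0448.
By Bayes' rule, P(r = 3 | data) = (0.03456) / (0.0448) = 0.77143.

0.7714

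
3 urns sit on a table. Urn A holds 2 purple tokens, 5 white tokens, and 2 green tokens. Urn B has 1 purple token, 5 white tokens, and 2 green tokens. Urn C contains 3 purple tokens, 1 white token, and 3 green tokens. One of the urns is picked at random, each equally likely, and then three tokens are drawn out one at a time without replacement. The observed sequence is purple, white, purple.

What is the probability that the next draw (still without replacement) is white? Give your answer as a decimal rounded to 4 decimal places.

0.2732

Under each hypothesis, the probability of the observed sequence is: P(data | urn A) = (2/9)(5/8)(1/7) = 0.019841; P(data | urn B) = (1/8)(5/7)(0/6) = 0; P(data | urn C) = (3/7)(1/6)(2/5) = 0.028571.
Weighting by the prior gives 1/3 · 0.019841 = 0.0066138, 1/3 · 0 = 0, 1/3 · 0.028571 = 0.0095238; these sum to 0.016138.
The posterior is then P(urn A | data) = 0.40984, P(urn B | data) = 0, P(urn C | data) = 0.59016.
So P(white next | data) = Σ P(white next | H) P(H | data) = (2/3)(0.40984) + (0)(0.59016) = 0.27322.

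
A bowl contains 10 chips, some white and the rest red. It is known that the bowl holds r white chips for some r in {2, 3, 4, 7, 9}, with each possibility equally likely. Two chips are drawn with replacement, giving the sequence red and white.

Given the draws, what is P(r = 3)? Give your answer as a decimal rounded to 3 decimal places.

Under each hypothesis, the probability of the observed sequence is: P(data | r = 2) = (8/10)(2/10) = 4/25; P(data | r = 3) = (7/10)(3/10) = 21/100; P(data | r = 4) = (6/10)(4/10) = 6/25; P(data | r = 7) = (3/10)(7/10) = 21/100; P(data | r = 9) = (1/10)(9/10) = 9/100.
Weighting by the prior gives 1/5 · 4/25 = 4/125, 1/5 · 21/100 = 21/500, 1/5 · 6/25 = 6/125, 1/5 · 21/100 = 21/500, 1/5 · 9/100 = 9/500; these sum to 91/500.
Hence P(r = 3 | data) = (21/500) / (91/500) = 3/13.

0.231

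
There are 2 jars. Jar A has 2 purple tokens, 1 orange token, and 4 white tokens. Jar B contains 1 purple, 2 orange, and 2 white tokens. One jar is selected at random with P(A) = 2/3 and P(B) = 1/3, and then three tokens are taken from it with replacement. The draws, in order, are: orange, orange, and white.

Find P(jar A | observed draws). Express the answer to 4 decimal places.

0.2671

For each hypothesis, P(data | H) works out to: P(data | jar A) = (1/7)(1/7)(4/7) = 0.011662; P(data | jar B) = (2/5)(2/5)(2/5) = 0.064.
Multiplying each by its prior: 2/3 · 0.011662 = 0.0077745, 1/3 · 0.064 = 0.021333; these sum to 0.029108.
Hence P(jar A | data) = (0.0077745) / (0.029108) = 0.26709.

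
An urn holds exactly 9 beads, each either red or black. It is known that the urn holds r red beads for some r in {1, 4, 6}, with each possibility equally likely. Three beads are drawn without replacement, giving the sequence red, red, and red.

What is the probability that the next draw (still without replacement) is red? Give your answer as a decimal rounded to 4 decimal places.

0.4444

The likelihood of the observed sequence under each hypothesis: P(data | r = 1) = (1/9)(0/8) = 0; P(data | r = 4) = (4/9)(3/8)(2/7) = 1/21; P(data | r = 6) = (6/9)(5/8)(4/7) = 5/21.
Multiplying each by its prior: 1/3 · 0 = 0, 1/3 · 1/21 = 1/63, 1/3 · 5/21 = 5/63; summing to 2/21.
Normalising, the posterior is P(r = 1 | data) = 0, P(r = 4 | data) = 1/6, P(r = 6 | data) = 5/6.
So P(red next | data) = Σ P(red next | H) P(H | data) = (1/6)(1/6) + (1/2)(5/6) = 4/9.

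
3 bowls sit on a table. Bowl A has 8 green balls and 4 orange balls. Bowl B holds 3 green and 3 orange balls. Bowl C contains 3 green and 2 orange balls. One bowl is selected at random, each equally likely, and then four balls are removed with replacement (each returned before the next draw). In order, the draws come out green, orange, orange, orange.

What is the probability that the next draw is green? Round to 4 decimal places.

Compute the likelihood of the observed sequence for each case: P(data | bowl A) = (8/12)(4/12)(4/12)(4/12) = 0.024691; P(data | bowl B) = (3/6)(3/6)(3/6)(3/6) = 0.0625; P(data | bowl C) = (3/5)(2/5)(2/5)(2/5) = 0.0384.
Weighting by the prior gives 1/3 · 0.024691 = 0.0082305, 1/3 · 0.0625 = 0.020833, 1/3 · 0.0384 = 0.0128; these sum to 0.041864.
Normalising, the posterior is P(bowl A | data) = 0.1966, P(bowl B | data) = 0.49765, P(bowl C | data) = 0.30575.
So P(green next | data) = Σ P(green next | H) P(H | data) = (2/3)(0.1966) + (1/2)(0.49765) + (3/5)(0.30575) = 0.56334.

0.5633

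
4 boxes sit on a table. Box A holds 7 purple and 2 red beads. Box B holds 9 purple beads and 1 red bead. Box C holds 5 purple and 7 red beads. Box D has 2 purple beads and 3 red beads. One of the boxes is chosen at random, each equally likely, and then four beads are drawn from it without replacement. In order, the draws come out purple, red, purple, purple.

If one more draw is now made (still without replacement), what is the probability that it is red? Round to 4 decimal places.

0.1980

Compute the likelihood of the observed sequence for each case: P(data | box A) = (7/9)(2/8)(6/7)(5/6) = 0.13889; P(data | box B) = (9/10)(1/9)(8/8)(7/7) = 0.1; P(data | box C) = (5/12)(7/11)(4/10)(3/9) = 0.035354; P(data | box D) = (2/5)(3/4)(1/3)(0/2) = 0.
Weighting by the prior gives 1/4 · 0.13889 = 0.034722, 1/4 · 0.1 = 0.025, 1/4 · 0.035354 = 0.0088384, 1/4 · 0 = 0; these sum to 0.068561.
Dividing through by the total gives posterior P(box A | data) = 0.50645, P(box B | data) = 0.36464, P(box C | data) = 0.12891, P(box D | data) = 0.
So P(red next | data) = Σ P(red next | H) P(H | data) = (1/5)(0.50645) + (0)(0.36464) + (3/4)(0.12891) = 0.19797.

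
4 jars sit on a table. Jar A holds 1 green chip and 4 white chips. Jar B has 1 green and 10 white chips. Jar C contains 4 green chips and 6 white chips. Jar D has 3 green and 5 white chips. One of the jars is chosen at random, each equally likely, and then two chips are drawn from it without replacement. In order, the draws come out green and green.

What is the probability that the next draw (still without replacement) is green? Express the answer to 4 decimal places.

0.2129

Under each hypothesis, the probability of the observed sequence is: P(data | jar A) = (1/5)(0/4) = 0; P(data | jar B) = (1/11)(0/10) = 0; P(data | jar C) = (4/10)(3/9) = 0.13333; P(data | jar D) = (3/8)(2/7) = 0.10714.
The prior-weighted likelihoods are 1/4 · 0 = 0, 1/4 · 0 = 0, 1/4 · 0.13333 = 0.033333, 1/4 · 0.10714 = 0.026786; with total 0.060119.
The posterior is then P(jar A | data) = 0, P(jar B | data) = 0, P(jar C | data) = 0.55446, P(jar D | data) = 0.44554.
The predictive probability is P(green next | data) = (1/4)(0.55446) + (1/6)(0.44554) = 0.21287.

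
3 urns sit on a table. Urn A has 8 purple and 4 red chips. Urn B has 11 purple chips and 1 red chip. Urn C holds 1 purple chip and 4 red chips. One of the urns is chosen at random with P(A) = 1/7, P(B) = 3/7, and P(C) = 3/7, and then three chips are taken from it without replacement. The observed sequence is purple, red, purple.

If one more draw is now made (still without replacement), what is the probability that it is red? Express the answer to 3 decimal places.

0.135

For each hypothesis, P(data | H) works out to: P(data | urn A) = (8/12)(4/11)(7/10) = 0.1697; P(data | urn B) = (11/12)(1/11)(10/10) = 0.083333; P(data | urn C) = (1/5)(4/4)(0/3) = 0.
Weighting by the prior gives 1/7 · 0.1697 = 0.024242, 3/7 · 0.083333 = 0.035714, 3/7 · 0 = 0; summing to 0.059957.
Dividing through by the total gives posterior P(urn A | data) = 0.40433, P(urn B | data) = 0.59567, P(urn C | data) = 0.
The predictive probability is P(red next | data) = (1/3)(0.40433) + (0)(0.59567) = 0.13478.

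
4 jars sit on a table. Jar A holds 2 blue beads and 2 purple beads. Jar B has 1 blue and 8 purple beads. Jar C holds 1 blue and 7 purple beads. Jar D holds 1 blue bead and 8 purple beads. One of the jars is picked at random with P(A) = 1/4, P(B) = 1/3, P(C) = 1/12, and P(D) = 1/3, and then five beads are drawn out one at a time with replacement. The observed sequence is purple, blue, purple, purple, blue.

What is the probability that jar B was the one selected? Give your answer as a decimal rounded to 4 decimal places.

For each hypothesis, P(data | H) works out to: P(data | jar A) = (2/4)(2/4)(2/4)(2/4)(2/4) = 0.03125; P(data | jar B) = (8/9)(1/9)(8/9)(8/9)(1/9) = 0.0086708; P(data | jar C) = (7/8)(1/8)(7/8)(7/8)(1/8) = 0.010468; P(data | jar D) = (8/9)(1/9)(8/9)(8/9)(1/9) = 0.0086708.
The prior-weighted likelihoods are 1/4 · 0.03125 = 0.0078125, 1/3 · 0.0086708 = 0.0028903, 1/12 · 0.010468 = 0.00087229, 1/3 · 0.0086708 = 0.0028903; these sum to 0.014465.
So P(jar B | data) = (0.0028903) / (0.014465) = 0.19981.

0.1998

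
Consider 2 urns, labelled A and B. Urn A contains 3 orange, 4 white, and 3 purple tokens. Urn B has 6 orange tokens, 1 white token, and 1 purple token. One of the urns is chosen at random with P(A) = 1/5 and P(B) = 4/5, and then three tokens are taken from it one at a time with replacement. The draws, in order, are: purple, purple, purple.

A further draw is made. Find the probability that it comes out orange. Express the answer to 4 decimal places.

0.4010

For each hypothesis, P(data | H) works out to: P(data | urn A) = (3/10)(3/10)(3/10) = 0.027; P(data | urn B) = (1/8)(1/8)(1/8) = 0.0019531.
Weighting by the prior gives 1/5 · 0.027 = 0.0054, 4/5 · 0.0019531 = 0.0015625; summing to 0.0069625.
The posterior is then P(urn A | data) = 0.77558, P(urn B | data) = 0.22442.
Averaging over the posterior, P(orange next | data) = (3/10)(0.77558) + (3/4)(0.22442) = 0.40099.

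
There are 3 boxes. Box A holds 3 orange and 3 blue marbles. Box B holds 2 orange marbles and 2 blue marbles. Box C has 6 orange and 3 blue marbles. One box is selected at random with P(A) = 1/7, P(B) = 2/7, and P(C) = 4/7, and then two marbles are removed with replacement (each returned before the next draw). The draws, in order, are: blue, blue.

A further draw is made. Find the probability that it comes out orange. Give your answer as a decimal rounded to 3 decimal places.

Compute the likelihood of the observed sequence for each case: P(data | box A) = (3/6)(3/6) = 1/4; P(data | box B) = (2/4)(2/4) = 1/4; P(data | box C) = (3/9)(3/9) = 1/9.
Weighting by the prior gives 1/7 · 1/4 = 1/28, 2/7 · 1/4 = 1/14, 4/7 · 1/9 = 4/63; these sum to 43/252.
The posterior is then P(box A | data) = 9/43, P(box B | data) = 18/43, P(box C | data) = 16/43.
The predictive probability is P(orange next | data) = (1/2)(9/43) + (1/2)(18/43) + (2/3)(16/43) = 145/258.

0.562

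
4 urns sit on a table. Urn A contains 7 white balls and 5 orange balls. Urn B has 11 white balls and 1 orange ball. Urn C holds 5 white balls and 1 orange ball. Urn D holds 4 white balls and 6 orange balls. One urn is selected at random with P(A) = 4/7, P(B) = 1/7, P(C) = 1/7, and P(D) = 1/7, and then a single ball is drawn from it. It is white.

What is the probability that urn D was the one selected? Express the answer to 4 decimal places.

Compute the likelihood of this draw for each case: P(data | urn A) = (7/12) = 7/12; P(data | urn B) = (11/12) = 11/12; P(data | urn C) = (5/6) = 5/6; P(data | urn D) = (4/10) = 2/5.
The prior-weighted likelihoods are 4/7 · 7/12 = 1/3, 1/7 · 11/12 = 11/84, 1/7 · 5/6 = 5/42, 1/7 · 2/5 = 2/35; with total 269/420.
Hence P(urn D | data) = (2/35) / (269/420) = 24/269.

0.0892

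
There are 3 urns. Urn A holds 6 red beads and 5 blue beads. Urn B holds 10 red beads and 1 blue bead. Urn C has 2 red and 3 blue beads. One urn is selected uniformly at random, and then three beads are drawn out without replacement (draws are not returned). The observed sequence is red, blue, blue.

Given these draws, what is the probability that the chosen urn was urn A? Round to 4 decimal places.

0.3774

For each hypothesis, P(data | H) works out to: P(data | urn A) = (6/11)(5/10)(4/9) = 4/33; P(data | urn B) = (10/11)(1/10)(0/9) = 0; P(data | urn C) = (2/5)(3/4)(2/3) = 1/5.
Multiplying each by its prior: 1/3 · 4/33 = 4/99, 1/3 · 0 = 0, 1/3 · 1/5 = 1/15; summing to 53/495.
So P(urn A | data) = (4/99) / (53/495) = 20/53.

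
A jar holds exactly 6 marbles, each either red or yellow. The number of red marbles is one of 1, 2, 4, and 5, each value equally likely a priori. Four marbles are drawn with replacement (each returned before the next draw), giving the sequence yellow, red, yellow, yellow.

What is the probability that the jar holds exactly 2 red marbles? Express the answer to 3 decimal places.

0.441

Compute the likelihood of the observed sequence for each case: P(data | r = 1) = (5/6)(1/6)(5/6)(5/6) = 0.096451; P(data | r = 2) = (4/6)(2/6)(4/6)(4/6) = 0.098765; P(data | r = 4) = (2/6)(4/6)(2/6)(2/6) = 0.024691; P(data | r = 5) = (1/6)(5/6)(1/6)(1/6) = 0.003858.
The prior-weighted likelihoods are 1/4 · 0.096451 = 0.024113, 1/4 · 0.098765 = 0.024691, 1/4 · 0.024691 = 0.0061728, 1/4 · 0.003858 = 0.00096451; these sum to 0.055941.
Hence P(r = 2 | data) = (0.024691) / (0.055941) = 0.44138.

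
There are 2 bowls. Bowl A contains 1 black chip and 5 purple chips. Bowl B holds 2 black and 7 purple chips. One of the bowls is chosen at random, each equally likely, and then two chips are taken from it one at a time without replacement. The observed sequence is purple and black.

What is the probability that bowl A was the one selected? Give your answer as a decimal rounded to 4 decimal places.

Compute the likelihood of the observed sequence for each case: P(data | bowl A) = (5/6)(1/5) = 1/6; P(data | bowl B) = (7/9)(2/8) = 7/36.
Multiplying each by its prior: 1/2 · 1/6 = 1/12, 1/2 · 7/36 = 7/72; these sum to 13/72.
Therefore the posterior P(bowl A | data) = (1/12) / (13/72) = 6/13.

0.4615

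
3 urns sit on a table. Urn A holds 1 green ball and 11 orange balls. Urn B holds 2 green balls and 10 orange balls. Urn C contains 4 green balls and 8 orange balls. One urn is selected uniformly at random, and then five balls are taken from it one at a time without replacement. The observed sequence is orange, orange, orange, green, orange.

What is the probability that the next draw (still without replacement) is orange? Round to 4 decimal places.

0.8252

Compute the likelihood of the observed sequence for each case: P(data | urn A) = (11/12)(10/11)(9/10)(1/9)(8/8) = 0.083333; P(data | urn B) = (10/12)(9/11)(8/10)(2/9)(7/8) = 0.10606; P(data | urn C) = (8/12)(7/11)(6/10)(4/9)(5/8) = 0.070707.
Multiplying each by its prior: 1/3 · 0.083333 = 0.027778, 1/3 · 0.10606 = 0.035354, 1/3 · 0.070707 = 0.023569; these sum to 0.0867.
The posterior is then P(urn A | data) = 0.32039, P(urn B | data) = 0.40777, P(urn C | data) = 0.27184.
Averaging over the posterior, P(orange next | data) = (1)(0.32039) + (6/7)(0.40777) + (4/7)(0.27184) = 0.82524.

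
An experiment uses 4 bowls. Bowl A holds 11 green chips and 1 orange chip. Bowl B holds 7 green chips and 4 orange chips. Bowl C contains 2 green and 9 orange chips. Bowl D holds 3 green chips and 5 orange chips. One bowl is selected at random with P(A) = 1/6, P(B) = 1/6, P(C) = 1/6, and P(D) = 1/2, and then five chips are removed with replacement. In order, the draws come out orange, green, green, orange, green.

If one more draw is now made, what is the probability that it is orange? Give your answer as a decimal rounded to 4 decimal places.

Under each hypothesis, the probability of the observed sequence is: P(data | bowl A) = (1/12)(11/12)(11/12)(1/12)(11/12) = 0.005349; P(data | bowl B) = (4/11)(7/11)(7/11)(4/11)(7/11) = 0.034076; P(data | bowl C) = (9/11)(2/11)(2/11)(9/11)(2/11) = 0.0040236; P(data | bowl D) = (5/8)(3/8)(3/8)(5/8)(3/8) = 0.020599.
The prior-weighted likelihoods are 1/6 · 0.005349 = 0.0008915, 1/6 · 0.034076 = 0.0056794, 1/6 · 0.0040236 = 0.0006706, 1/2 · 0.020599 = 0.0103; with total 0.017541.
Dividing through by the total gives posterior P(bowl A | data) = 0.050823, P(bowl B | data) = 0.32377, P(bowl C | data) = 0.03823, P(bowl D | data) = 0.58717.
Averaging over the posterior, P(orange next | data) = (1/12)(0.050823) + (4/11)(0.32377) + (9/11)(0.03823) + (5/8)(0.58717) = 0.52023.

0.5202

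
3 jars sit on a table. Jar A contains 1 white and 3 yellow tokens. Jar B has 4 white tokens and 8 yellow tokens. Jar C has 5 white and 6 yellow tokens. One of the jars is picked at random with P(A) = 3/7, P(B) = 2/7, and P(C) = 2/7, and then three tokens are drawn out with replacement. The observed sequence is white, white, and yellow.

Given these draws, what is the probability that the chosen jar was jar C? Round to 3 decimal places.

0.438

Compute the likelihood of the observed sequence for each case: P(data | jar A) = (1/4)(1/4)(3/4) = 0.046875; P(data | jar B) = (4/12)(4/12)(8/12) = 0.074074; P(data | jar C) = (5/11)(5/11)(6/11) = 0.1127.
Weighting by the prior gives 3/7 · 0.046875 = 0.020089, 2/7 · 0.074074 = 0.021164, 2/7 · 0.1127 = 0.032199; summing to 0.073453.
So P(jar C | data) = (0.032199) / (0.073453) = 0.43837.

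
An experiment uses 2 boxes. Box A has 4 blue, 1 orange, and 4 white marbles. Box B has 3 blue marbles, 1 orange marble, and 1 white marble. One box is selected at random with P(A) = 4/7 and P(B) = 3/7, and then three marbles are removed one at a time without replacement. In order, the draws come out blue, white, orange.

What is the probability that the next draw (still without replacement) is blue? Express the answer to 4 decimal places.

Under each hypothesis, the probability of the observed sequence is: P(data | box A) = (4/9)(4/8)(1/7) = 0.031746; P(data | box B) = (3/5)(1/4)(1/3) = 0.05.
Weighting by the prior gives 4/7 · 0.031746 = 0.018141, 3/7 · 0.05 = 0.021429; summing to 0.039569.
The posterior is then P(box A | data) = 0.45845, P(box B | data) = 0.54155.
So P(blue next | data) = Σ P(blue next | H) P(H | data) = (1/2)(0.45845) + (1)(0.54155) = 0.77077.

0.7708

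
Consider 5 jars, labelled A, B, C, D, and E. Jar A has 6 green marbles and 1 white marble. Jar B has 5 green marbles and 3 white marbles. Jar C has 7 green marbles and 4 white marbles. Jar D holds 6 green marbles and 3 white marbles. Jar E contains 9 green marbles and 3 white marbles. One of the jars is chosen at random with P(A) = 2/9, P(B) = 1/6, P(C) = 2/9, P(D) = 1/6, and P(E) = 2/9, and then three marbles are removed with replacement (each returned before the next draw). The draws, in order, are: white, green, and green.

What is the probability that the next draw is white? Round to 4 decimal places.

0.2964

Compute the likelihood of the observed sequence for each case: P(data | jar A) = (1/7)(6/7)(6/7) = 0.10496; P(data | jar B) = (3/8)(5/8)(5/8) = 0.14648; P(data | jar C) = (4/11)(7/11)(7/11) = 0.14726; P(data | jar D) = (3/9)(6/9)(6/9) = 0.14815; P(data | jar E) = (3/12)(9/12)(9/12) = 0.14062.
Weighting by the prior gives 2/9 · 0.10496 = 0.023324, 1/6 · 0.14648 = 0.024414, 2/9 · 0.14726 = 0.032724, 1/6 · 0.14815 = 0.024691, 2/9 · 0.14062 = 0.03125; with total 0.1364.
Dividing through by the total gives posterior P(jar A | data) = 0.17099, P(jar B | data) = 0.17898, P(jar C | data) = 0.23991, P(jar D | data) = 0.18102, P(jar E | data) = 0.2291.
So P(white next | data) = Σ P(white next | H) P(H | data) = (1/7)(0.17099) + (3/8)(0.17898) + (4/11)(0.23991) + (1/3)(0.18102) + (1/4)(0.2291) = 0.2964.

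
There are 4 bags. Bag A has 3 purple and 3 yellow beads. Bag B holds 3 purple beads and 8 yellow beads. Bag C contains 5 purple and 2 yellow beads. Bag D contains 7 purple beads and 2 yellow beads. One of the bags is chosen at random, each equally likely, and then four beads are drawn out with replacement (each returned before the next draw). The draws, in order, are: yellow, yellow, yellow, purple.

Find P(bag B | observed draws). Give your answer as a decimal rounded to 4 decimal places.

Compute the likelihood of the observed sequence for each case: P(data | bag A) = (3/6)(3/6)(3/6)(3/6) = 0.0625; P(data | bag B) = (8/11)(8/11)(8/11)(3/11) = 0.10491; P(data | bag C) = (2/7)(2/7)(2/7)(5/7) = 0.01666; P(data | bag D) = (2/9)(2/9)(2/9)(7/9) = 0.0085353.
Multiplying each by its prior: 1/4 · 0.0625 = 0.015625, 1/4 · 0.10491 = 0.026228, 1/4 · 0.01666 = 0.0041649, 1/4 · 0.0085353 = 0.0021338; with total 0.048151.
Therefore the posterior P(bag B | data) = (0.026228) / (0.048151) = 0.54469.

0.5447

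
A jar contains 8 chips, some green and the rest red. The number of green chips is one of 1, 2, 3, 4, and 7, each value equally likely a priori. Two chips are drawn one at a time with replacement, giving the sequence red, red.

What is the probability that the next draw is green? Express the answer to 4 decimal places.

The likelihood of the observed sequence under each hypothesis: P(data | r = 1) = (7/8)(7/8) = 49/64; P(data | r = 2) = (6/8)(6/8) = 9/16; P(data | r = 3) = (5/8)(5/8) = 25/64; P(data | r = 4) = (4/8)(4/8) = 1/4; P(data | r = 7) = (1/8)(1/8) = 1/64.
Weighting by the prior gives 1/5 · 49/64 = 49/320, 1/5 · 9/16 = 9/80, 1/5 · 25/64 = 5/64, 1/5 · 1/4 = 1/20, 1/5 · 1/64 = 1/320; these sum to 127/320.
Normalising, the posterior is P(r = 1 | data) = 0.38583, P(r = 2 | data) = 0.28346, P(r = 3 | data) = 0.19685, P(r = 4 | data) = 0.12598, P(r = 7 | data) = 0.007874.
Averaging over the posterior, P(green next | data) = (1/8)(0.38583) + (1/4)(0.28346) + (3/8)(0.19685) + (1/2)(0.12598) + (7/8)(0.007874) = 0.2628.

0.2628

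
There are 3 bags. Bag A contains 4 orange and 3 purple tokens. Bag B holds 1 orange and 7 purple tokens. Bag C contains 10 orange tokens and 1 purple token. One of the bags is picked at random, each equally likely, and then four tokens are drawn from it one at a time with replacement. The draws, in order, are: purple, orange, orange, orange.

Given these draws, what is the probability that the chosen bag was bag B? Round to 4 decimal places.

The likelihood of the observed sequence under each hypothesis: P(data | bag A) = (3/7)(4/7)(4/7)(4/7) = 0.079967; P(data | bag B) = (7/8)(1/8)(1/8)(1/8) = 0.001709; P(data | bag C) = (1/11)(10/11)(10/11)(10/11) = 0.068301.
Multiplying each by its prior: 1/3 · 0.079967 = 0.026656, 1/3 · 0.001709 = 0.00056966, 1/3 · 0.068301 = 0.022767; summing to 0.049992.
So P(bag B | data) = (0.00056966) / (0.049992) = 0.011395.

0.0114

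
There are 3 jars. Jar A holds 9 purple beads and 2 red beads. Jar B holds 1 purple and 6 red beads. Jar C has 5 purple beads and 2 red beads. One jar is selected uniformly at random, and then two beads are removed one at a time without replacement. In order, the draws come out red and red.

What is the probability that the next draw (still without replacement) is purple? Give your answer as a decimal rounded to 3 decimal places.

The likelihood of the observed sequence under each hypothesis: P(data | jar A) = (2/11)(1/10) = 0.018182; P(data | jar B) = (6/7)(5/6) = 0.71429; P(data | jar C) = (2/7)(1/6) = 0.047619.
Weighting by the prior gives 1/3 · 0.018182 = 0.0060606, 1/3 · 0.71429 = 0.2381, 1/3 · 0.047619 = 0.015873; with total 0.26003.
The posterior is then P(jar A | data) = 0.023307, P(jar B | data) = 0.91565, P(jar C | data) = 0.061043.
Averaging over the posterior, P(purple next | data) = (1)(0.023307) + (1/5)(0.91565) + (1)(0.061043) = 0.26748.

0.267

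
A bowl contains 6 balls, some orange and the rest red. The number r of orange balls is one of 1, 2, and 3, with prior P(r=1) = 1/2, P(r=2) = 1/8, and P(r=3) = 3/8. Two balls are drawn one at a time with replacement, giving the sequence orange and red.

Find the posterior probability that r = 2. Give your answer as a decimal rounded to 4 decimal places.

0.1455

For each hypothesis, P(data | H) works out to: P(data | r = 1) = (1/6)(5/6) = 5/36; P(data | r = 2) = (2/6)(4/6) = 2/9; P(data | r = 3) = (3/6)(3/6) = 1/4.
Weighting by the prior gives 1/2 · 5/36 = 5/72, 1/8 · 2/9 = 1/36, 3/8 · 1/4 = 3/32; summing to 55/288.
By Bayes' rule, P(r = 2 | data) = (1/36) / (55/288) = 8/55.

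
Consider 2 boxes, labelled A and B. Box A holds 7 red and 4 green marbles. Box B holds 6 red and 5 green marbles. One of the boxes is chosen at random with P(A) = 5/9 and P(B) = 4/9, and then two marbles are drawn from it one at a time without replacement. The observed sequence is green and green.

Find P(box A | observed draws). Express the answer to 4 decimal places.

Under each hypothesis, the probability of the observed sequence is: P(data | box A) = (4/11)(3/10) = 6/55; P(data | box B) = (5/11)(4/10) = 2/11.
The prior-weighted likelihoods are 5/9 · 6/55 = 2/33, 4/9 · 2/11 = 8/99; summing to 14/99.
By Bayes' rule, P(box A | data) = (2/33) / (14/99) = 3/7.

0.4286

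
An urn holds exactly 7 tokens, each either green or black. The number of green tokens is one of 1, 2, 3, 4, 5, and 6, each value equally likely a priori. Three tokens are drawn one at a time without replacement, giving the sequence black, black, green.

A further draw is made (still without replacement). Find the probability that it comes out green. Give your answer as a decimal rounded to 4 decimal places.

0.4000

The likelihood of the observed sequence under each hypothesis: P(data | r = 1) = (6/7)(5/6)(1/5) = 1/7; P(data | r = 2) = (5/7)(4/6)(2/5) = 4/21; P(data | r = 3) = (4/7)(3/6)(3/5) = 6/35; P(data | r = 4) = (3/7)(2/6)(4/5) = 4/35; P(data | r = 5) = (2/7)(1/6)(5/5) = 1/21; P(data | r = 6) = (1/7)(0/6) = 0.
Multiplying each by its prior: 1/6 · 1/7 = 1/42, 1/6 · 4/21 = 2/63, 1/6 · 6/35 = 1/35, 1/6 · 4/35 = 2/105, 1/6 · 1/21 = 1/126, 1/6 · 0 = 0; summing to 1/9.
The posterior is then P(r = 1 | data) = 3/14, P(r = 2 | data) = 2/7, P(r = 3 | data) = 9/35, P(r = 4 | data) = 6/35, P(r = 5 | data) = 1/14, P(r = 6 | data) = 0.
The predictive probability is P(green next | data) = (0)(3/14) + (1/4)(2/7) + (1/2)(9/35) + (3/4)(6/35) + (1)(1/14) = 2/5.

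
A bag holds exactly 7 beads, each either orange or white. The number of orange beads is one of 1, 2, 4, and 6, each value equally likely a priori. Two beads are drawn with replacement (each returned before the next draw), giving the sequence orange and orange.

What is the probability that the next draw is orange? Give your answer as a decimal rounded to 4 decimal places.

Compute the likelihood of the observed sequence for each case: P(data | r = 1) = (1/7)(1/7) = 1/49; P(data | r = 2) = (2/7)(2/7) = 4/49; P(data | r = 4) = (4/7)(4/7) = 16/49; P(data | r = 6) = (6/7)(6/7) = 36/49.
Weighting by the prior gives 1/4 · 1/49 = 1/196, 1/4 · 4/49 = 1/49, 1/4 · 16/49 = 4/49, 1/4 · 36/49 = 9/49; summing to 57/196.
Dividing through by the total gives posterior P(r = 1 | data) = 1/57, P(r = 2 | data) = 4/57, P(r = 4 | data) = 16/57, P(r = 6 | data) = 12/19.
So P(orange next | data) = Σ P(orange next | H) P(H | data) = (1/7)(1/57) + (2/7)(4/57) + (4/7)(16/57) + (6/7)(12/19) = 289/399.

0.7243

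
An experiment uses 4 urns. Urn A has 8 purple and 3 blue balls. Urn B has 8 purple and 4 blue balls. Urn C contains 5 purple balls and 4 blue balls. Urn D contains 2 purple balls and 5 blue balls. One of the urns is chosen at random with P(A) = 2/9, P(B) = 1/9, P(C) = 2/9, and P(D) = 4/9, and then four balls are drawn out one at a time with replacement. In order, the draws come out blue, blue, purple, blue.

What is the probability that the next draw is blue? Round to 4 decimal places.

The likelihood of the observed sequence under each hypothesis: P(data | urn A) = (3/11)(3/11)(8/11)(3/11) = 0.014753; P(data | urn B) = (4/12)(4/12)(8/12)(4/12) = 0.024691; P(data | urn C) = (4/9)(4/9)(5/9)(4/9) = 0.048773; P(data | urn D) = (5/7)(5/7)(2/7)(5/7) = 0.10412.
Weighting by the prior gives 2/9 · 0.014753 = 0.0032785, 1/9 · 0.024691 = 0.0027435, 2/9 · 0.048773 = 0.010838, 4/9 · 0.10412 = 0.046277; summing to 0.063137.
Dividing through by the total gives posterior P(urn A | data) = 0.051926, P(urn B | data) = 0.043453, P(urn C | data) = 0.17166, P(urn D | data) = 0.73296.
Averaging over the posterior, P(blue next | data) = (3/11)(0.051926) + (1/3)(0.043453) + (4/9)(0.17166) + (5/7)(0.73296) = 0.62848.

0.6285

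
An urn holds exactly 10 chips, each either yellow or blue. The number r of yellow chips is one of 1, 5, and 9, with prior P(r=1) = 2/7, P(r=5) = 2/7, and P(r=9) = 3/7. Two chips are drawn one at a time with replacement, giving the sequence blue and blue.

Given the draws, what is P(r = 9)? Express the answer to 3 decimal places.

0.014

For each hypothesis, P(data | H) works out to: P(data | r = 1) = (9/10)(9/10) = 81/100; P(data | r = 5) = (5/10)(5/10) = 1/4; P(data | r = 9) = (1/10)(1/10) = 1/100.
The prior-weighted likelihoods are 2/7 · 81/100 = 81/350, 2/7 · 1/4 = 1/14, 3/7 · 1/100 = 3/700; with total 43/140.
By Bayes' rule, P(r = 9 | data) = (3/700) / (43/140) = 3/215.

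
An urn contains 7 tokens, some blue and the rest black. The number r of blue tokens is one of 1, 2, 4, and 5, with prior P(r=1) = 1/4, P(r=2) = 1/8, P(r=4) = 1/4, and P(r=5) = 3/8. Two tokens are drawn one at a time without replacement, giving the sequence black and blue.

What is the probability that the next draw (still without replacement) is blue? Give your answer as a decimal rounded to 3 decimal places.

0.532

For each hypothesis, P(data | H) works out to: P(data | r = 1) = (6/7)(1/6) = 1/7; P(data | r = 2) = (5/7)(2/6) = 5/21; P(data | r = 4) = (3/7)(4/6) = 2/7; P(data | r = 5) = (2/7)(5/6) = 5/21.
The prior-weighted likelihoods are 1/4 · 1/7 = 1/28, 1/8 · 5/21 = 5/168, 1/4 · 2/7 = 1/14, 3/8 · 5/21 = 5/56; with total 19/84.
The posterior is then P(r = 1 | data) = 3/19, P(r = 2 | data) = 5/38, P(r = 4 | data) = 6/19, P(r = 5 | data) = 15/38.
The predictive probability is P(blue next | data) = (0)(3/19) + (1/5)(5/38) + (3/5)(6/19) + (4/5)(15/38) = 101/190.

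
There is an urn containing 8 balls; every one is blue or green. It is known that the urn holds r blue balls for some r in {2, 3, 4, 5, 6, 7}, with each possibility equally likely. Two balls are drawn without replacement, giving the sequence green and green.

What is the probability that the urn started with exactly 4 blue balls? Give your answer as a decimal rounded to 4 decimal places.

Under each hypothesis, the probability of the observed sequence is: P(data | r = 2) = (6/8)(5/7) = 15/28; P(data | r = 3) = (5/8)(4/7) = 5/14; P(data | r = 4) = (4/8)(3/7) = 3/14; P(data | r = 5) = (3/8)(2/7) = 3/28; P(data | r = 6) = (2/8)(1/7) = 1/28; P(data | r = 7) = (1/8)(0/7) = 0.
The prior-weighted likelihoods are 1/6 · 15/28 = 5/56, 1/6 · 5/14 = 5/84, 1/6 · 3/14 = 1/28, 1/6 · 3/28 = 1/56, 1/6 · 1/28 = 1/168, 1/6 · 0 = 0; these sum to 5/24.
Therefore the posterior P(r = 4 | data) = (1/28) / (5/24) = 6/35.

0.1714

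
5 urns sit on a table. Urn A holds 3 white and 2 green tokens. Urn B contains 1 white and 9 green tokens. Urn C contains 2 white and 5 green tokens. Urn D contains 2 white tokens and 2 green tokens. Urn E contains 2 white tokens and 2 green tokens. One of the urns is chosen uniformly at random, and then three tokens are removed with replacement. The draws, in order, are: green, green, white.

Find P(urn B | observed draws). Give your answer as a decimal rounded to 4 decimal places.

0.1414

Compute the likelihood of the observed sequence for each case: P(data | urn A) = (2/5)(2/5)(3/5) = 0.096; P(data | urn B) = (9/10)(9/10)(1/10) = 0.081; P(data | urn C) = (5/7)(5/7)(2/7) = 0.14577; P(data | urn D) = (2/4)(2/4)(2/4) = 0.125; P(data | urn E) = (2/4)(2/4)(2/4) = 0.125.
The prior-weighted likelihoods are 1/5 · 0.096 = 0.0192, 1/5 · 0.081 = 0.0162, 1/5 · 0.14577 = 0.029155, 1/5 · 0.125 = 0.025, 1/5 · 0.125 = 0.025; these sum to 0.11455.
So P(urn B | data) = (0.0162) / (0.11455) = 0.14142.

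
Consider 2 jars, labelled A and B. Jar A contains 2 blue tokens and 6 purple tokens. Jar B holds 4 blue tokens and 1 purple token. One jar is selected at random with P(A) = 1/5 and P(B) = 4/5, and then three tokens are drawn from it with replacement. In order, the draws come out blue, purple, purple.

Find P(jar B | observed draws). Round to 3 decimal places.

0.477

Under each hypothesis, the probability of the observed sequence is: P(data | jar A) = (2/8)(6/8)(6/8) = 0.14062; P(data | jar B) = (4/5)(1/5)(1/5) = 0.032.
The prior-weighted likelihoods are 1/5 · 0.14062 = 0.028125, 4/5 · 0.032 = 0.0256; with total 0.053725.
By Bayes' rule, P(jar B | data) = (0.0256) / (0.053725) = 0.4765.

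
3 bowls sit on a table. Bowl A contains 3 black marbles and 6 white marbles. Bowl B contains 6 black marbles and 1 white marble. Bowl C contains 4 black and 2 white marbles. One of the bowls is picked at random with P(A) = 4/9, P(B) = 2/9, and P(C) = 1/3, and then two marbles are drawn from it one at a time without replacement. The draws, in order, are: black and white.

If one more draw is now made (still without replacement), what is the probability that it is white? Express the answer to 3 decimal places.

0.438

Compute the likelihood of the observed sequence for each case: P(data | bowl A) = (3/9)(6/8) = 1/4; P(data | bowl B) = (6/7)(1/6) = 1/7; P(data | bowl C) = (4/6)(2/5) = 4/15.
The prior-weighted likelihoods are 4/9 · 1/4 = 1/9, 2/9 · 1/7 = 2/63, 1/3 · 4/15 = 4/45; these sum to 73/315.
Dividing through by the total gives posterior P(bowl A | data) = 35/73, P(bowl B | data) = 10/73, P(bowl C | data) = 28/73.
Averaging over the posterior, P(white next | data) = (5/7)(35/73) + (0)(10/73) + (1/4)(28/73) = 32/73.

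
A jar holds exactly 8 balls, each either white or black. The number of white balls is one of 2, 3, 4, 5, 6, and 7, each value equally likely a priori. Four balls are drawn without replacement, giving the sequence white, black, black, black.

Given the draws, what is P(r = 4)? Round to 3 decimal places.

0.176

Compute the likelihood of the observed sequence for each case: P(data | r = 2) = (2/8)(6/7)(5/6)(4/5) = 1/7; P(data | r = 3) = (3/8)(5/7)(4/6)(3/5) = 3/28; P(data | r = 4) = (4/8)(4/7)(3/6)(2/5) = 2/35; P(data | r = 5) = (5/8)(3/7)(2/6)(1/5) = 1/56; P(data | r = 6) = (6/8)(2/7)(1/6)(0/5) = 0; P(data | r = 7) = (7/8)(1/7)(0/6) = 0.
The prior-weighted likelihoods are 1/6 · 1/7 = 1/42, 1/6 · 3/28 = 1/56, 1/6 · 2/35 = 1/105, 1/6 · 1/56 = 1/336, 1/6 · 0 = 0, 1/6 · 0 = 0; summing to 13/240.
By Bayes' rule, P(r = 4 | data) = (1/105) / (13/240) = 16/91.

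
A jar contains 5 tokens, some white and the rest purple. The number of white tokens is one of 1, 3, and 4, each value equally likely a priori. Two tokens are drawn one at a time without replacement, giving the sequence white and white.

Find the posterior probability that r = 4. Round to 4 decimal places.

0.6667

Under each hypothesis, the probability of the observed sequence is: P(data | r = 1) = (1/5)(0/4) = 0; P(data | r = 3) = (3/5)(2/4) = 3/10; P(data | r = 4) = (4/5)(3/4) = 3/5.
Weighting by the prior gives 1/3 · 0 = 0, 1/3 · 3/10 = 1/10, 1/3 · 3/5 = 1/5; these sum to 3/10.
Hence P(r = 4 | data) = (1/5) / (3/10) = 2/3.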